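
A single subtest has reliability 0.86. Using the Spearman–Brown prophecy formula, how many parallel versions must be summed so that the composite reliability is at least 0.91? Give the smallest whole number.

2

k ≥ ρ*(1−ρ₁)/(ρ₁(1−ρ*)) = 0.91·0.14 / (0.86·0.09) = 1.646.
Smallest integer k = 2.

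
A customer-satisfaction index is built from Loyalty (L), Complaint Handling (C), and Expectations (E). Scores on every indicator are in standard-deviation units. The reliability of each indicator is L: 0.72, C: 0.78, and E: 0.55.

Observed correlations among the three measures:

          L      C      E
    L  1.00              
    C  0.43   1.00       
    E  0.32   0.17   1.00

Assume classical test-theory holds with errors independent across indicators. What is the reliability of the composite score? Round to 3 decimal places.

0.804

Var(L+C+E) = 3 + 2·[0.43 + 0.32 + 0.17] = 3 + 1.84 = 4.84.
Under uncorrelated errors the observed covariances equal the true-score covariances, so only the own-variance terms attenuate.
True-score variance = [0.72 + 0.78 + 0.55] + 1.84 = 2.05 + 1.84 = 3.89.
Reliability = 3.89 / 4.84 = 0.804.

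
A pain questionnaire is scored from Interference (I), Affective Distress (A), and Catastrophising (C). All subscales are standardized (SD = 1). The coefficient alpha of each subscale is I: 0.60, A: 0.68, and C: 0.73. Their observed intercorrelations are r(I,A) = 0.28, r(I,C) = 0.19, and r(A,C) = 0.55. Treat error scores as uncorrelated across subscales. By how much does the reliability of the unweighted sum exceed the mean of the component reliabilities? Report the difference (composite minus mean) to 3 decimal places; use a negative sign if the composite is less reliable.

0.134

Var(sum) = 3 + 2.04 = 5.04; true-score variance = 2.01 + 2.04 = 4.05; composite reliability = 0.8036.
Mean component reliability = 0.6700.
Difference = 0.8036 − 0.6700 = 0.134.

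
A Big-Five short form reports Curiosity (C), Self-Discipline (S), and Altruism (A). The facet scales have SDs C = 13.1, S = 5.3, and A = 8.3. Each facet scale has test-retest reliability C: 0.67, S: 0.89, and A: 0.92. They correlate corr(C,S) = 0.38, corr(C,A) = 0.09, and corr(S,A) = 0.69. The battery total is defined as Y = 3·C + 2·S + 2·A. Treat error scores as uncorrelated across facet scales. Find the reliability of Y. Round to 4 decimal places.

Var(Y) = 3²·13.1² + 2²·5.3² + 2²·8.3² + 2·[6·13.1·5.3·0.38 + 6·13.1·8.3·0.09 + 4·5.3·8.3·0.69] = 1932.41 + 676.854 = 2609.26.
With uncorrelated errors the cross-covariances are all true-score covariance, so they carry over unchanged; only the diagonal terms shrink to ρᵢσᵢ².
True-score variance = [3²·13.1²·0.67 + 2²·5.3²·0.89 + 2²·8.3²·0.92] + 676.854 = 1388.32 + 676.854 = 2065.18.
Reliability = 2065.18 / 2609.26 = 0.7915.

0.7915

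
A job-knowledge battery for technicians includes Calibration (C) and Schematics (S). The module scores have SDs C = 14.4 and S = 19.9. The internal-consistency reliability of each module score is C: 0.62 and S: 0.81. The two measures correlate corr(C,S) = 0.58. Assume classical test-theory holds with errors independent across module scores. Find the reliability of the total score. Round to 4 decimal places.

Var(C+S) = 14.4² + 19.9² + 2·[14.4·19.9·0.58] = 603.37 + 332.41 = 935.78.
With uncorrelated errors the cross-covariances are all true-score covariance, so they carry over unchanged; only the diagonal terms shrink to ρᵢσᵢ².
True-score variance = [14.4²·0.62 + 19.9²·0.81] + 332.41 = 449.331 + 332.41 = 781.741.
Reliability = 781.741 / 935.78 = 0.8354.

0.8354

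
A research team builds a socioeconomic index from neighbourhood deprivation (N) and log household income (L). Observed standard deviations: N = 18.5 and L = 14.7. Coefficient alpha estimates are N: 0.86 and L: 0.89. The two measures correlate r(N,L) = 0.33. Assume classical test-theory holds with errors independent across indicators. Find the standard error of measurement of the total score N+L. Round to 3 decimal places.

Var(total) = 558.34 + 179.487 = 737.827.
True-score variance = 486.655 + 179.487 = 666.142, so reliability = 0.9028.
Error variance = 737.827 − 666.142 = 71.6849; SEM = √71.6849 = 8.467.

8.467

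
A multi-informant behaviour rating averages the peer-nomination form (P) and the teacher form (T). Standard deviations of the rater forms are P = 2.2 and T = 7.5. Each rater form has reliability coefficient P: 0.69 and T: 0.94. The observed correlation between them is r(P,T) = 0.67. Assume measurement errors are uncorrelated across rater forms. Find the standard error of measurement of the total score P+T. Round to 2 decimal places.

Var(total) = 61.09 + 22.11 = 83.2.
True-score variance = 56.2146 + 22.11 = 78.3246, so reliability = 0.9414.
Error variance = 83.2 − 78.3246 = 4.8754; SEM = √4.8754 = 2.21.

2.21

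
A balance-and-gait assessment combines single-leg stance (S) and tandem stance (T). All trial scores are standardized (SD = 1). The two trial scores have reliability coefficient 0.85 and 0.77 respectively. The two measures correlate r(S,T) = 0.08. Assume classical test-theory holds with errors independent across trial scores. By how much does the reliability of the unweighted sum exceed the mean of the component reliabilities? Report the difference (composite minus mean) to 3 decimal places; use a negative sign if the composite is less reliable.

Var(sum) = 2 + 0.16 = 2.16; true-score variance = 1.62 + 0.16 = 1.78; composite reliability = 0.8241.
Mean component reliability = 0.8100.
Difference = 0.8241 − 0.8100 = 0.014.

0.014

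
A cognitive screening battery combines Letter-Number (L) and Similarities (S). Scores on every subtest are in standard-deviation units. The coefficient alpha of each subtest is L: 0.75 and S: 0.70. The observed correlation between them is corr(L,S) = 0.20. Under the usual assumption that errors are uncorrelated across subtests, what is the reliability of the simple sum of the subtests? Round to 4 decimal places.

Var(L+S) = 2 + 2·[0.20] = 2 + 0.4 = 2.4.
With uncorrelated errors the cross-covariances are all true-score covariance, so they carry over unchanged; only the diagonal terms shrink to ρᵢσᵢ².
True-score variance = [0.75 + 0.70] + 0.4 = 1.45 + 0.4 = 1.85.
Reliability = 1.85 / 2.4 = 0.7708.

0.7708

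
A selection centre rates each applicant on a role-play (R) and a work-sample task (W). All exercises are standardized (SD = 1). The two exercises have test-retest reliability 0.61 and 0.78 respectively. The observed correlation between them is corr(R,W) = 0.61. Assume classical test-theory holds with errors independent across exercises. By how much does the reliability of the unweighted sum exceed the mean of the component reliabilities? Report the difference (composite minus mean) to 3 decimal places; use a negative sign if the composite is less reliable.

Var(sum) = 2 + 1.22 = 3.22; true-score variance = 1.39 + 1.22 = 2.61; composite reliability = 0.8106.
Mean component reliability = 0.6950.
Difference = 0.8106 − 0.6950 = 0.116.

0.116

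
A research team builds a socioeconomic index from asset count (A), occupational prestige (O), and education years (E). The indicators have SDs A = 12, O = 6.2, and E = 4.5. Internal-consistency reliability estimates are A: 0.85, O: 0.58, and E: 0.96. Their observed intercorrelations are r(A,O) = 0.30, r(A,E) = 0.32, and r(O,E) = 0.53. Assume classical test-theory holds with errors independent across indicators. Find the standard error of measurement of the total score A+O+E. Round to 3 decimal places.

Var(total) = 202.69 + 108.774 = 311.464.
True-score variance = 164.135 + 108.774 = 272.909, so reliability = 0.8762.
Error variance = 311.464 − 272.909 = 38.5548; SEM = √38.5548 = 6.209.

6.209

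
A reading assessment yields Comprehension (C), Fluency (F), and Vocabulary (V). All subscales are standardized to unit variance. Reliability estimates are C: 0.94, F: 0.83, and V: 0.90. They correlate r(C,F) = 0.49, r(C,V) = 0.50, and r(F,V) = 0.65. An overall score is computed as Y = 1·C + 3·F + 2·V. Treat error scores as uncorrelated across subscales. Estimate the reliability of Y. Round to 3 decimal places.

0.926

Var(Y) = 1 + 3² + 2² + 2·[3·0.49 + 2·0.50 + 6·0.65] = 14 + 12.74 = 26.74.
Under uncorrelated errors the observed covariances equal the true-score covariances, so only the own-variance terms attenuate.
True-score variance = [0.94 + 3²·0.83 + 2²·0.90] + 12.74 = 12.01 + 12.74 = 24.75.
Reliability = 24.75 / 26.74 = 0.926.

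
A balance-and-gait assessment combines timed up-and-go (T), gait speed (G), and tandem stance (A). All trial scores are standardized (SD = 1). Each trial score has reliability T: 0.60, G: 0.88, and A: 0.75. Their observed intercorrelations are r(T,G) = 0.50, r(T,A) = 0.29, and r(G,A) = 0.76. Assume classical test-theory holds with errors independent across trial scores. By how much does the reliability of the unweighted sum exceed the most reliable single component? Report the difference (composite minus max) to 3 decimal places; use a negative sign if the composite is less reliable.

-0.006

Var(sum) = 3 + 3.1 = 6.1; true-score variance = 2.23 + 3.1 = 5.33; composite reliability = 0.8738.
Max component reliability = 0.8800.
Difference = 0.8738 − 0.8800 = -0.006.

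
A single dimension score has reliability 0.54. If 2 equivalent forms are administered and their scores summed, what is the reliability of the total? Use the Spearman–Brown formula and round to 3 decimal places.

0.701

ρ_k = kρ / (1 + (k−1)ρ) = 2·0.54 / (1 + 1·0.54) = 1.080 / 1.540 = 0.701.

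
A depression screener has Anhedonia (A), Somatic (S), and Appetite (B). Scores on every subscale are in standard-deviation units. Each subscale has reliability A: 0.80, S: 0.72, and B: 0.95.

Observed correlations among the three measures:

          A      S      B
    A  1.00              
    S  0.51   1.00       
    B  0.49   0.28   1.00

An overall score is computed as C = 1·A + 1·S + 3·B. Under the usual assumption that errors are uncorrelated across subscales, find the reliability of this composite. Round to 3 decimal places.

Var(C) = 1 + 1 + 3² + 2·[0.51 + 3·0.49 + 3·0.28] = 11 + 5.64 = 16.64.
Because errors are independent across components, Cov(Tᵢ,Tⱼ) = Cov(Xᵢ,Xⱼ); the off-diagonal part of the true-score variance is the same as above.
True-score variance = [0.80 + 0.72 + 3²·0.95] + 5.64 = 10.07 + 5.64 = 15.71.
Reliability = 15.71 / 16.64 = 0.944.

0.944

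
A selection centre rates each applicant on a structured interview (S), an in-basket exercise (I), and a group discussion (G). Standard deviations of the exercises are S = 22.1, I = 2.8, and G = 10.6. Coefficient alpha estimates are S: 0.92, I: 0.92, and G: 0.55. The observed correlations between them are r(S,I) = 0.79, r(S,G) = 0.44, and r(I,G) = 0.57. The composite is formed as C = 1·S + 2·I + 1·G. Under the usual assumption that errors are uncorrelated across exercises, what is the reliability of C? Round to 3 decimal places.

0.916

Var(C) = 22.1² + 2²·2.8² + 10.6² + 2·[2·22.1·2.8·0.79 + 22.1·10.6·0.44 + 2·2.8·10.6·0.57] = 632.13 + 469.36 = 1101.49.
Under uncorrelated errors the observed covariances equal the true-score covariances, so only the own-variance terms attenuate.
True-score variance = [22.1²·0.92 + 2²·2.8²·0.92 + 10.6²·0.55] + 469.36 = 539.986 + 469.36 = 1009.35.
Reliability = 1009.35 / 1101.49 = 0.916.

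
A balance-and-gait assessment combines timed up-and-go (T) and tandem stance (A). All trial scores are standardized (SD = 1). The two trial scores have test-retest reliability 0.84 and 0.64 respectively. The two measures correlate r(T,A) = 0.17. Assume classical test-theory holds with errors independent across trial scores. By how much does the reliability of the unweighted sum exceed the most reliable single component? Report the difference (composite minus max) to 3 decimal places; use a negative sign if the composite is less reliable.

Var(sum) = 2 + 0.34 = 2.34; true-score variance = 1.48 + 0.34 = 1.82; composite reliability = 0.7778.
Max component reliability = 0.8400.
Difference = 0.7778 − 0.8400 = -0.062.

-0.062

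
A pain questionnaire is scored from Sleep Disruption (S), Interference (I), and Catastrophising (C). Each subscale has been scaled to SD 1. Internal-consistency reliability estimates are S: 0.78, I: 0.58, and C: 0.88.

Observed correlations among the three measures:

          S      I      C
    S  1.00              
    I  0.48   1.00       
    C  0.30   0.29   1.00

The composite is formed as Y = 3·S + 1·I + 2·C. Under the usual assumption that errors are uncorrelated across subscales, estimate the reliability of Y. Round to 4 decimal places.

0.8669

Var(Y) = 3² + 1 + 2² + 2·[3·0.48 + 6·0.30 + 2·0.29] = 14 + 7.64 = 21.64.
With uncorrelated errors the cross-covariances are all true-score covariance, so they carry over unchanged; only the diagonal terms shrink to ρᵢσᵢ².
True-score variance = [3²·0.78 + 0.58 + 2²·0.88] + 7.64 = 11.12 + 7.64 = 18.76.
Reliability = 18.76 / 21.64 = 0.8669.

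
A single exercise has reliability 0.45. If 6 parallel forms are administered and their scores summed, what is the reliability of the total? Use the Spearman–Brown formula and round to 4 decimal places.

0.8308

ρ_k = kρ / (1 + (k−1)ρ) = 6·0.45 / (1 + 5·0.45) = 2.700 / 3.250 = 0.8308.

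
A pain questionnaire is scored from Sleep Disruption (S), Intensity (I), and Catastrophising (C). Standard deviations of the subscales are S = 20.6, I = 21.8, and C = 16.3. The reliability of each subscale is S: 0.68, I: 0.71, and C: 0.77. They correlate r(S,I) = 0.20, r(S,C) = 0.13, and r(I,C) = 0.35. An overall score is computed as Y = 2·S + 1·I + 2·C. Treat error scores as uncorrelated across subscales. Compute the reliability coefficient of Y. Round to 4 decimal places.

Var(Y) = 2²·20.6² + 21.8² + 2²·16.3² + 2·[2·20.6·21.8·0.20 + 4·20.6·16.3·0.13 + 2·21.8·16.3·0.35] = 3235.44 + 1205.95 = 4441.39.
Because errors are independent across components, Cov(Tᵢ,Tⱼ) = Cov(Xᵢ,Xⱼ); the off-diagonal part of the true-score variance is the same as above.
True-score variance = [2²·20.6²·0.68 + 21.8²·0.71 + 2²·16.3²·0.77] + 1205.95 = 2310 + 1205.95 = 3515.96.
Reliability = 3515.96 / 4441.39 = 0.7916.

0.7916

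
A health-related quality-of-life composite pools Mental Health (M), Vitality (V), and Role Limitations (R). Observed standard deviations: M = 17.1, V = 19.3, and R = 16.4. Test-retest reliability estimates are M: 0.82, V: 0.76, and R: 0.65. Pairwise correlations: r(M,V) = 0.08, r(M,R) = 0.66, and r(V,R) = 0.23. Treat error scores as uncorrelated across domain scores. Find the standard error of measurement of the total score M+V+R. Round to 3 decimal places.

Var(total) = 933.86 + 568.585 = 1502.44.
True-score variance = 697.693 + 568.585 = 1266.28, so reliability = 0.8428.
Error variance = 1502.44 − 1266.28 = 236.167; SEM = √236.167 = 15.368.

15.368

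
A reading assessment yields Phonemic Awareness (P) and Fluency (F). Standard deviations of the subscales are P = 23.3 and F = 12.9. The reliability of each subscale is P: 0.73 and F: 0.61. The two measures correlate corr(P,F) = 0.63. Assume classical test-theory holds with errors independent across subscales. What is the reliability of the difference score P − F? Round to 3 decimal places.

Var(P−F) = 23.3² + 12.9² − 2·23.3·12.9·0.63 = 709.3 − 378.718 = 330.582.
With uncorrelated errors the cross-covariances are all true-score covariance, so they carry over unchanged; only the diagonal terms shrink to ρᵢσᵢ².
True-score variance = [23.3²·0.73 + 12.9²·0.61] − 378.718 = 497.82 − 378.718 = 119.102.
Reliability = 119.102 / 330.582 = 0.360.

0.360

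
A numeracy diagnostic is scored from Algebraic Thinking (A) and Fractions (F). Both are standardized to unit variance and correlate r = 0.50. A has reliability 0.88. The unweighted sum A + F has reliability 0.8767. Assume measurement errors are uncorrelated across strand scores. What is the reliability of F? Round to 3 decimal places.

0.750

Var(A+F) = 2 + 2·0.50 = 3.000.
True-score variance = ρ_A + ρ_F + 2·0.50, so 0.8767 = (0.88 + ρ_F + 1.00) / 3.000.
ρ_F = 0.8767·3.000 − 0.88 − 1.00 = 0.750.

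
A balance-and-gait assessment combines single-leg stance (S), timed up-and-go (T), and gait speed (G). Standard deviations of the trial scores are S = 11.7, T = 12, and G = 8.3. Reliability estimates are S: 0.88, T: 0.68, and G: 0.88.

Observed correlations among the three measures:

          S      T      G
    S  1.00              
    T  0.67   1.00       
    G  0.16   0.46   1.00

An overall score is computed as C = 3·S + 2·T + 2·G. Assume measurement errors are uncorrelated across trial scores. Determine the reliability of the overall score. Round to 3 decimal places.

0.903

Var(C) = 3²·11.7² + 2²·12² + 2²·8.3² + 2·[6·11.7·12·0.67 + 6·11.7·8.3·0.16 + 4·12·8.3·0.46] = 2083.57 + 1681.8 = 3765.37.
Under uncorrelated errors the observed covariances equal the true-score covariances, so only the own-variance terms attenuate.
True-score variance = [3²·11.7²·0.88 + 2²·12²·0.68 + 2²·8.3²·0.88] + 1681.8 = 1718.34 + 1681.8 = 3400.14.
Reliability = 3400.14 / 3765.37 = 0.903.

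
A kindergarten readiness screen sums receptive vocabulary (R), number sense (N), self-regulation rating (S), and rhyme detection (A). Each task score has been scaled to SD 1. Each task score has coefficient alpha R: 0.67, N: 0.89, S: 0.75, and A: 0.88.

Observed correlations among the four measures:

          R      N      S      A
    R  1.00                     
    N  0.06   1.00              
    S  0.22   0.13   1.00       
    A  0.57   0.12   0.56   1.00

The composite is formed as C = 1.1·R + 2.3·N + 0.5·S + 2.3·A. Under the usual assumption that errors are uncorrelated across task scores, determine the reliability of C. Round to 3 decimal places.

Var(C) = 1.1² + 2.3² + 0.5² + 2.3² + 2·[2.53·0.06 + 0.55·0.22 + 2.53·0.57 + 1.15·0.13 + 5.29·0.12 + 1.15·0.56] = 12.04 + 6.2864 = 18.3264.
Under uncorrelated errors the observed covariances equal the true-score covariances, so only the own-variance terms attenuate.
True-score variance = [1.1²·0.67 + 2.3²·0.89 + 0.5²·0.75 + 2.3²·0.88] + 6.2864 = 10.3615 + 6.2864 = 16.6479.
Reliability = 16.6479 / 18.3264 = 0.908.

0.908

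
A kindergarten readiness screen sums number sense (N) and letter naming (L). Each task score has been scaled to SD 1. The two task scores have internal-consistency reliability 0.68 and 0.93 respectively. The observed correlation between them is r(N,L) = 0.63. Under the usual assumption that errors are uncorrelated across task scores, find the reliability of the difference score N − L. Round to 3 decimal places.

Var(N−L) = 1 + 1 − 2·0.63 = 2 − 1.26 = 0.74.
Under uncorrelated errors the observed covariances equal the true-score covariances, so only the own-variance terms attenuate.
True-score variance = [0.68 + 0.93] − 1.26 = 1.61 − 1.26 = 0.35.
Reliability = 0.35 / 0.74 = 0.473.

0.473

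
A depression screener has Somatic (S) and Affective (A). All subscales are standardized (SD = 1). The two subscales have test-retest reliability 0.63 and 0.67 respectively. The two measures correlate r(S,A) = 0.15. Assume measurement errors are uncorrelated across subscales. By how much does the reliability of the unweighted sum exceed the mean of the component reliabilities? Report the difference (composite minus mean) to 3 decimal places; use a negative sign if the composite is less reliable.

Var(sum) = 2 + 0.3 = 2.3; true-score variance = 1.3 + 0.3 = 1.6; composite reliability = 0.6957.
Mean component reliability = 0.6500.
Difference = 0.6957 − 0.6500 = 0.046.

0.046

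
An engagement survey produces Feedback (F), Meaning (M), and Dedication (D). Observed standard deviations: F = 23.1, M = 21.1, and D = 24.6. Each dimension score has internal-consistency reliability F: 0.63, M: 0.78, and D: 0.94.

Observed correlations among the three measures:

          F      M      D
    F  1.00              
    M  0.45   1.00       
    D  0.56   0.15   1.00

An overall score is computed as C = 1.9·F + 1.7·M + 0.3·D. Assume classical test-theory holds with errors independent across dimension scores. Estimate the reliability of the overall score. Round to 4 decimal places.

0.8051

Var(C) = 1.9²·23.1² + 1.7²·21.1² + 0.3²·24.6² + 2·[3.23·23.1·21.1·0.45 + 0.57·23.1·24.6·0.56 + 0.51·21.1·24.6·0.15] = 3267.45 + 1859.09 = 5126.55.
Under uncorrelated errors the observed covariances equal the true-score covariances, so only the own-variance terms attenuate.
True-score variance = [1.9²·23.1²·0.63 + 1.7²·21.1²·0.78 + 0.3²·24.6²·0.94] + 1859.09 = 2268.38 + 1859.09 = 4127.47.
Reliability = 4127.47 / 5126.55 = 0.8051.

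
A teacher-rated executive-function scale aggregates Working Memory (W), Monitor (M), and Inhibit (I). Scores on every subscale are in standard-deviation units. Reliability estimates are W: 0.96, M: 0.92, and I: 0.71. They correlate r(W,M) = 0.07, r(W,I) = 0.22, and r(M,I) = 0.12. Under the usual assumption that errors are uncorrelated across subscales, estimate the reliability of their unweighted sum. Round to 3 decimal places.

0.893

Var(W+M+I) = 3 + 2·[0.07 + 0.22 + 0.12] = 3 + 0.82 = 3.82.
With uncorrelated errors the cross-covariances are all true-score covariance, so they carry over unchanged; only the diagonal terms shrink to ρᵢσᵢ².
True-score variance = [0.96 + 0.92 + 0.71] + 0.82 = 2.59 + 0.82 = 3.41.
Reliability = 3.41 / 3.82 = 0.893.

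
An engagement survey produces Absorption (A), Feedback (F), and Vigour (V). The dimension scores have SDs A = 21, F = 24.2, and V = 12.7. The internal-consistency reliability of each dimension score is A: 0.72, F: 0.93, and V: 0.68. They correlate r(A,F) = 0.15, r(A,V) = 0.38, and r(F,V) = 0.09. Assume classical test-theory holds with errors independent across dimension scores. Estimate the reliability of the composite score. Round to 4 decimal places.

Var(A+F+V) = 21² + 24.2² + 12.7² + 2·[21·24.2·0.15 + 21·12.7·0.38 + 24.2·12.7·0.09] = 1187.93 + 410.473 = 1598.4.
Because errors are independent across components, Cov(Tᵢ,Tⱼ) = Cov(Xᵢ,Xⱼ); the off-diagonal part of the true-score variance is the same as above.
True-score variance = [21²·0.72 + 24.2²·0.93 + 12.7²·0.68] + 410.473 = 971.842 + 410.473 = 1382.32.
Reliability = 1382.32 / 1598.4 = 0.8648.

0.8648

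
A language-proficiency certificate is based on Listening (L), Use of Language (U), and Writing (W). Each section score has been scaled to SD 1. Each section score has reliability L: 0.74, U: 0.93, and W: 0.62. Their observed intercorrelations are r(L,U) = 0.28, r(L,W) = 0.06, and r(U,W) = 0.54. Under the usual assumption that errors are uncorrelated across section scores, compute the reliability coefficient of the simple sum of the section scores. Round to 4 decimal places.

Var(L+U+W) = 3 + 2·[0.28 + 0.06 + 0.54] = 3 + 1.76 = 4.76.
Because errors are independent across components, Cov(Tᵢ,Tⱼ) = Cov(Xᵢ,Xⱼ); the off-diagonal part of the true-score variance is the same as above.
True-score variance = [0.74 + 0.93 + 0.62] + 1.76 = 2.29 + 1.76 = 4.05.
Reliability = 4.05 / 4.76 = 0.8508.

0.8508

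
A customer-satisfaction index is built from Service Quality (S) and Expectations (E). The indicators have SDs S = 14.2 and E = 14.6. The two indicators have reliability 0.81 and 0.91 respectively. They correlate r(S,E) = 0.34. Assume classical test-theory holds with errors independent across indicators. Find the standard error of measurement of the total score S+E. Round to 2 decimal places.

Var(total) = 414.8 + 140.978 = 555.778.
True-score variance = 357.304 + 140.978 = 498.282, so reliability = 0.8965.
Error variance = 555.778 − 498.282 = 57.496; SEM = √57.496 = 7.58.

7.58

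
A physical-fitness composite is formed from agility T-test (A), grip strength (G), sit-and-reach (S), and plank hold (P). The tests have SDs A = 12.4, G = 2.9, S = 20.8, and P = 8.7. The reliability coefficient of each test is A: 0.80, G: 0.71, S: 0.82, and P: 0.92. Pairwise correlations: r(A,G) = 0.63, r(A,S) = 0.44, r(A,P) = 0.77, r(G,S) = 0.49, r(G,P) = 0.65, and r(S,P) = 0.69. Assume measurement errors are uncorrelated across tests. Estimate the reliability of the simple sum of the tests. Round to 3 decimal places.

0.919

Var(A+G+S+P) = 12.4² + 2.9² + 20.8² + 8.7² + 2·[12.4·2.9·0.63 + 12.4·20.8·0.44 + 12.4·8.7·0.77 + 2.9·20.8·0.49 + 2.9·8.7·0.65 + 20.8·8.7·0.69] = 670.5 + 780.052 = 1450.55.
Because errors are independent across components, Cov(Tᵢ,Tⱼ) = Cov(Xᵢ,Xⱼ); the off-diagonal part of the true-score variance is the same as above.
True-score variance = [12.4²·0.80 + 2.9²·0.71 + 20.8²·0.82 + 8.7²·0.92] + 780.052 = 553.379 + 780.052 = 1333.43.
Reliability = 1333.43 / 1450.55 = 0.919.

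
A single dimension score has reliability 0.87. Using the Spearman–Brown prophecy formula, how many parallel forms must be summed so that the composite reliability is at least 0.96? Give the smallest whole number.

k ≥ ρ*(1−ρ₁)/(ρ₁(1−ρ*)) = 0.96·0.13 / (0.87·0.04) = 3.586.
Smallest integer k = 4.

4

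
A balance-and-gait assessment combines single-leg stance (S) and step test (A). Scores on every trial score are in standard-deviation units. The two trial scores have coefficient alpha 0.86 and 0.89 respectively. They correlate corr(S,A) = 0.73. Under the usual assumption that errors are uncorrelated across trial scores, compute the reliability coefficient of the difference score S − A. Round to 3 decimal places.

Var(S−A) = 1 + 1 − 2·0.73 = 2 − 1.46 = 0.54.
Because errors are independent across components, Cov(Tᵢ,Tⱼ) = Cov(Xᵢ,Xⱼ); the off-diagonal part of the true-score variance is the same as above.
True-score variance = [0.86 + 0.89] − 1.46 = 1.75 − 1.46 = 0.29.
Reliability = 0.29 / 0.54 = 0.537.

0.537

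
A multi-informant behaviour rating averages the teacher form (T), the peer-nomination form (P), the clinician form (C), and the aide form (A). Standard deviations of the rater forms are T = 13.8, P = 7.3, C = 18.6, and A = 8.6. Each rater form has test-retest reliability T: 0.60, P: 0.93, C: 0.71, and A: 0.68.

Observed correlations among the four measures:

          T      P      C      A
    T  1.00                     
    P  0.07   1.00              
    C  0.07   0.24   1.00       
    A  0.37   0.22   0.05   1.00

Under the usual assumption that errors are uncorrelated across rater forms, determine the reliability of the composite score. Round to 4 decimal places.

Var(T+P+C+A) = 13.8² + 7.3² + 18.6² + 8.6² + 2·[13.8·7.3·0.07 + 13.8·18.6·0.07 + 13.8·8.6·0.37 + 7.3·18.6·0.24 + 7.3·8.6·0.22 + 18.6·8.6·0.05] = 663.65 + 246.656 = 910.306.
Because errors are independent across components, Cov(Tᵢ,Tⱼ) = Cov(Xᵢ,Xⱼ); the off-diagonal part of the true-score variance is the same as above.
True-score variance = [13.8²·0.60 + 7.3²·0.93 + 18.6²·0.71 + 8.6²·0.68] + 246.656 = 459.748 + 246.656 = 706.404.
Reliability = 706.404 / 910.306 = 0.7760.

0.7760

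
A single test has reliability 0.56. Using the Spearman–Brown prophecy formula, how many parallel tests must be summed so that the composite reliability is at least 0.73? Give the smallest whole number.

k ≥ ρ*(1−ρ₁)/(ρ₁(1−ρ*)) = 0.73·0.44 / (0.56·0.27) = 2.124.
Smallest integer k = 3.

3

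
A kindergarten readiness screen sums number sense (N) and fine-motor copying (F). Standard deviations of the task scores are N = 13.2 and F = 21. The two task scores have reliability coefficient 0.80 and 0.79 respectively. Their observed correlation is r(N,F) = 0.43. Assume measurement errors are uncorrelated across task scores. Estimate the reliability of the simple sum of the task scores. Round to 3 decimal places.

Var(N+F) = 13.2² + 21² + 2·[13.2·21·0.43] = 615.24 + 238.392 = 853.632.
Because errors are independent across components, Cov(Tᵢ,Tⱼ) = Cov(Xᵢ,Xⱼ); the off-diagonal part of the true-score variance is the same as above.
True-score variance = [13.2²·0.80 + 21²·0.79] + 238.392 = 487.782 + 238.392 = 726.174.
Reliability = 726.174 / 853.632 = 0.851.

0.851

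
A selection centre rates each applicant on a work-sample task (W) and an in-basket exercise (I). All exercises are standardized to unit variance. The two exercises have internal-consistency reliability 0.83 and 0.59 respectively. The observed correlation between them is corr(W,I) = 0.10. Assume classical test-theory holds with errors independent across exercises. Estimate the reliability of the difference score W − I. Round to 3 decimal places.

Var(W−I) = 1 + 1 − 2·0.10 = 2 − 0.2 = 1.8.
With uncorrelated errors the cross-covariances are all true-score covariance, so they carry over unchanged; only the diagonal terms shrink to ρᵢσᵢ².
True-score variance = [0.83 + 0.59] − 0.2 = 1.42 − 0.2 = 1.22.
Reliability = 1.22 / 1.8 = 0.678.

0.678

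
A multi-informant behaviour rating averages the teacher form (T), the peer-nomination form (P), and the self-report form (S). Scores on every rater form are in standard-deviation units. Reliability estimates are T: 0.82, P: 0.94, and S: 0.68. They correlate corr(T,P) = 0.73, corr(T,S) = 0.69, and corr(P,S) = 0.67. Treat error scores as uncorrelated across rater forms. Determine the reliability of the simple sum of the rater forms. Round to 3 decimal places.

0.922

Var(T+P+S) = 3 + 2·[0.73 + 0.69 + 0.67] = 3 + 4.18 = 7.18.
Because errors are independent across components, Cov(Tᵢ,Tⱼ) = Cov(Xᵢ,Xⱼ); the off-diagonal part of the true-score variance is the same as above.
True-score variance = [0.82 + 0.94 + 0.68] + 4.18 = 2.44 + 4.18 = 6.62.
Reliability = 6.62 / 7.18 = 0.922.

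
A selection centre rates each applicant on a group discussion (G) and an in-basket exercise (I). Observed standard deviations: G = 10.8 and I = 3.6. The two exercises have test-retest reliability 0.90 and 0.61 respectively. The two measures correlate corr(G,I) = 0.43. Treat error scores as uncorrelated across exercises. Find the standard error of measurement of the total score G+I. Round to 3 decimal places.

4.089

Var(total) = 129.6 + 33.4368 = 163.037.
True-score variance = 112.882 + 33.4368 = 146.318, so reliability = 0.8975.
Error variance = 163.037 − 146.318 = 16.7184; SEM = √16.7184 = 4.089.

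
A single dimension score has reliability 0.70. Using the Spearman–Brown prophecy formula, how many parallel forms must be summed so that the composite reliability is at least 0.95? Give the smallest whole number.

9

k ≥ ρ*(1−ρ₁)/(ρ₁(1−ρ*)) = 0.95·0.30 / (0.70·0.05) = 8.143.
Smallest integer k = 9.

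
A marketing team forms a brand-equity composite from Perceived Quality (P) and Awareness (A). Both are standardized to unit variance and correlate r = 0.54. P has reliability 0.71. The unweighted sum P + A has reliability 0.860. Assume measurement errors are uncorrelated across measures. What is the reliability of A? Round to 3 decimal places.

0.859

Var(P+A) = 2 + 2·0.54 = 3.080.
True-score variance = ρ_P + ρ_A + 2·0.54, so 0.860 = (0.71 + ρ_A + 1.08) / 3.080.
ρ_A = 0.860·3.080 − 0.71 − 1.08 = 0.859.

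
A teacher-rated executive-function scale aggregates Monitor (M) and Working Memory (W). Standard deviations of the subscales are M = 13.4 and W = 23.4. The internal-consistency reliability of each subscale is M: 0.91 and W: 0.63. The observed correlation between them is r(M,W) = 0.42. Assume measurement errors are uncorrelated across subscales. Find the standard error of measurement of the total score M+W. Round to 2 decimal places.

14.79

Var(total) = 727.12 + 263.39 = 990.51.
True-score variance = 508.362 + 263.39 = 771.753, so reliability = 0.7791.
Error variance = 990.51 − 771.753 = 218.758; SEM = √218.758 = 14.79.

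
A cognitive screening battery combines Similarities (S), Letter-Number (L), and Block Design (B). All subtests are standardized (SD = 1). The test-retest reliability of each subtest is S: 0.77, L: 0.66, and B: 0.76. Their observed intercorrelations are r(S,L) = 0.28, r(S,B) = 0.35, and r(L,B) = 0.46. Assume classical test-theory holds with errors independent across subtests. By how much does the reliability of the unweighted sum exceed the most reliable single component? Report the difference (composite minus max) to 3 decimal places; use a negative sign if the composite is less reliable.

0.074

Var(sum) = 3 + 2.18 = 5.18; true-score variance = 2.19 + 2.18 = 4.37; composite reliability = 0.8436.
Max component reliability = 0.7700.
Difference = 0.8436 − 0.7700 = 0.074.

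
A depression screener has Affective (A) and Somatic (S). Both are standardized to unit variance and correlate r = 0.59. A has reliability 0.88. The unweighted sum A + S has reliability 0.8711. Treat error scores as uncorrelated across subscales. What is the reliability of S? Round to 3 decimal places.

Var(A+S) = 2 + 2·0.59 = 3.180.
True-score variance = ρ_A + ρ_S + 2·0.59, so 0.8711 = (0.88 + ρ_S + 1.18) / 3.180.
ρ_S = 0.8711·3.180 − 0.88 − 1.18 = 0.710.

0.710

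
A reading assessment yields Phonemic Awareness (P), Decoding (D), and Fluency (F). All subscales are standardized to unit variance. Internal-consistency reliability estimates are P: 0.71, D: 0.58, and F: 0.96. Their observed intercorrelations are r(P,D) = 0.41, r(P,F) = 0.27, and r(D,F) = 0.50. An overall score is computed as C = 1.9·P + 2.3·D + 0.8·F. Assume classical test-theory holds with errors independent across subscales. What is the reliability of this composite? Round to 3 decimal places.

Var(C) = 1.9² + 2.3² + 0.8² + 2·[4.37·0.41 + 1.52·0.27 + 1.84·0.50] = 9.54 + 6.2442 = 15.7842.
With uncorrelated errors the cross-covariances are all true-score covariance, so they carry over unchanged; only the diagonal terms shrink to ρᵢσᵢ².
True-score variance = [1.9²·0.71 + 2.3²·0.58 + 0.8²·0.96] + 6.2442 = 6.2457 + 6.2442 = 12.4899.
Reliability = 12.4899 / 15.7842 = 0.791.

0.791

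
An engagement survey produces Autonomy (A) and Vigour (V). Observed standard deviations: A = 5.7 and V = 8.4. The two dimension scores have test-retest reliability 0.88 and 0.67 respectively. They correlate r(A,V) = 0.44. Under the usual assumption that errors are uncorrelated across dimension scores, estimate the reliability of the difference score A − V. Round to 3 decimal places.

0.554

Var(A−V) = 5.7² + 8.4² − 2·5.7·8.4·0.44 = 103.05 − 42.1344 = 60.9156.
Because errors are independent across components, Cov(Tᵢ,Tⱼ) = Cov(Xᵢ,Xⱼ); the off-diagonal part of the true-score variance is the same as above.
True-score variance = [5.7²·0.88 + 8.4²·0.67] − 42.1344 = 75.8664 − 42.1344 = 33.732.
Reliability = 33.732 / 60.9156 = 0.554.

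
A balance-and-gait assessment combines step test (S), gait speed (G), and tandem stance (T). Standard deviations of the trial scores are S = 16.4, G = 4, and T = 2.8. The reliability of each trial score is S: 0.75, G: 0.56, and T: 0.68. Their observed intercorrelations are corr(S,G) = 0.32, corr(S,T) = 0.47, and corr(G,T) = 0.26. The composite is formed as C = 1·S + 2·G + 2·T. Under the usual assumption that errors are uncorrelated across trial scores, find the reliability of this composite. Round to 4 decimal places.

0.8110

Var(C) = 16.4² + 2²·4² + 2²·2.8² + 2·[2·16.4·4·0.32 + 2·16.4·2.8·0.47 + 4·4·2.8·0.26] = 364.32 + 193.594 = 557.914.
With uncorrelated errors the cross-covariances are all true-score covariance, so they carry over unchanged; only the diagonal terms shrink to ρᵢσᵢ².
True-score variance = [16.4²·0.75 + 2²·4²·0.56 + 2²·2.8²·0.68] + 193.594 = 258.885 + 193.594 = 452.478.
Reliability = 452.478 / 557.914 = 0.8110.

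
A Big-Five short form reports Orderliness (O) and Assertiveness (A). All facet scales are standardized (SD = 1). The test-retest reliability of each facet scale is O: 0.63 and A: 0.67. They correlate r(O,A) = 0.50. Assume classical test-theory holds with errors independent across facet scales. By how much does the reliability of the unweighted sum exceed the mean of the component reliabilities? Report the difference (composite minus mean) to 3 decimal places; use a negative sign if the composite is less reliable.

0.117

Var(sum) = 2 + 1 = 3; true-score variance = 1.3 + 1 = 2.3; composite reliability = 0.7667.
Mean component reliability = 0.6500.
Difference = 0.7667 − 0.6500 = 0.117.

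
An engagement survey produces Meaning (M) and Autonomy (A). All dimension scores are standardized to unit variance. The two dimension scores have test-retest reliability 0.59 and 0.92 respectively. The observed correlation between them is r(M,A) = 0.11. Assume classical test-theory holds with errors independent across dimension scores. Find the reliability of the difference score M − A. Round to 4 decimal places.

0.7247

Var(M−A) = 1 + 1 − 2·0.11 = 2 − 0.22 = 1.78.
Under uncorrelated errors the observed covariances equal the true-score covariances, so only the own-variance terms attenuate.
True-score variance = [0.59 + 0.92] − 0.22 = 1.51 − 0.22 = 1.29.
Reliability = 1.29 / 1.78 = 0.7247.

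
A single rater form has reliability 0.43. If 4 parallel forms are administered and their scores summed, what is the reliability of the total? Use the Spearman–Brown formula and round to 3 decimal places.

0.751

ρ_k = kρ / (1 + (k−1)ρ) = 4·0.43 / (1 + 3·0.43) = 1.720 / 2.290 = 0.751.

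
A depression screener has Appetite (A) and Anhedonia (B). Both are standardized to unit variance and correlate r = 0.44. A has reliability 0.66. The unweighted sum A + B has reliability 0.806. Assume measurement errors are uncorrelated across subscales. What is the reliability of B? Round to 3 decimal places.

Var(A+B) = 2 + 2·0.44 = 2.880.
True-score variance = ρ_A + ρ_B + 2·0.44, so 0.806 = (0.66 + ρ_B + 0.88) / 2.880.
ρ_B = 0.806·2.880 − 0.66 − 0.88 = 0.781.

0.781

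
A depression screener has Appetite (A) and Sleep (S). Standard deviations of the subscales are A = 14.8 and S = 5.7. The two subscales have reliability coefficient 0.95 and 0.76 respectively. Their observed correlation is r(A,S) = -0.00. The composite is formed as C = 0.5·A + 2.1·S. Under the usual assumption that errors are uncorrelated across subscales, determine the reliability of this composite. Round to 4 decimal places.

Var(C) = 0.5²·14.8² + 2.1²·5.7² + 2·[1.05·14.8·5.7·-0.00] = 198.041 + 0 = 198.041.
With uncorrelated errors the cross-covariances are all true-score covariance, so they carry over unchanged; only the diagonal terms shrink to ρᵢσᵢ².
True-score variance = [0.5²·14.8²·0.95 + 2.1²·5.7²·0.76] + 0 = 160.915 + 0 = 160.915.
Reliability = 160.915 / 198.041 = 0.8125.

0.8125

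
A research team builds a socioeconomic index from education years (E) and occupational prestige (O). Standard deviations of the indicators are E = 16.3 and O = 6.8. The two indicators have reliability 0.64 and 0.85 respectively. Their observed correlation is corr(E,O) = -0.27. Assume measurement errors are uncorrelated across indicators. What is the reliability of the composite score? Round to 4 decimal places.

Var(E+O) = 16.3² + 6.8² + 2·[16.3·6.8·(-0.27)] = 311.93 − 59.8536 = 252.076.
With uncorrelated errors the cross-covariances are all true-score covariance, so they carry over unchanged; only the diagonal terms shrink to ρᵢσᵢ².
True-score variance = [16.3²·0.64 + 6.8²·0.85] − 59.8536 = 209.346 − 59.8536 = 149.492.
Reliability = 149.492 / 252.076 = 0.5930.

0.5930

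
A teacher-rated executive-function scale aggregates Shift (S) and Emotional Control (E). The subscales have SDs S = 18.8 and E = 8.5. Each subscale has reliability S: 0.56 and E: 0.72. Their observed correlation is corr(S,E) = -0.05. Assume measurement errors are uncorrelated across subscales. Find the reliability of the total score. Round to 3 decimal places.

Var(S+E) = 18.8² + 8.5² + 2·[18.8·8.5·(-0.05)] = 425.69 − 15.98 = 409.71.
Under uncorrelated errors the observed covariances equal the true-score covariances, so only the own-variance terms attenuate.
True-score variance = [18.8²·0.56 + 8.5²·0.72] − 15.98 = 249.946 − 15.98 = 233.966.
Reliability = 233.966 / 409.71 = 0.571.

0.571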